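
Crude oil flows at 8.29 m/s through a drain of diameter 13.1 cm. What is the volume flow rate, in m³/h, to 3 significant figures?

Q ≈ 402 m³/h

Q = A·v = 0.0135 m² × 8.29 m/s = 0.112 m³/s.
Converting: 0.112 m³/s × 3600 = 402 m³/h.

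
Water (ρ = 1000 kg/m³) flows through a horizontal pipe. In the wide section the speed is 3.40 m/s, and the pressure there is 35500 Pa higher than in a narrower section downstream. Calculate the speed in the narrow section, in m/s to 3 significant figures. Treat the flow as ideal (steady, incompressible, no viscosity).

9.09 m/s

With h₁ = h₂, rearranging Bernoulli gives v₂ = √(v₁² + 2ΔP/ρ).
v₂ = √(3.40² + 2·35500/1000) = √(11.6 + 71.0) = 9.09 m/s.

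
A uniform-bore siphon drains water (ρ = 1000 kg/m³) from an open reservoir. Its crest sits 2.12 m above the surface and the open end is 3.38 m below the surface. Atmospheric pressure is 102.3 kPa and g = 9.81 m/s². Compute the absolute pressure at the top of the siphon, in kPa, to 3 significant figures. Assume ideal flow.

P_top ≈ 48.3 kPa

From the surface to the outlet (both open to atmosphere, surface at rest): v = √(2g·h_out) = √(2·9.81·3.38) = 8.14 m/s.
With constant cross-section the crest speed equals v; applying Bernoulli from the surface up to the crest, P_top = P_atm − ½ρv² − ρg·h_top.
P_top = 102300 − ½·1000·8.14² − 1000·9.81·2.12 = 48300 Pa.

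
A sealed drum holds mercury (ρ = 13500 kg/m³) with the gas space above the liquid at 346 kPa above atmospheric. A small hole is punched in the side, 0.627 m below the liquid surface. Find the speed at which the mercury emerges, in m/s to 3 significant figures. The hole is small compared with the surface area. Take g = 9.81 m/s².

Take point 1 at the surface (v₁ ≈ 0) and point 2 at the hole (at atmospheric pressure). Bernoulli: P₁ + ρg h = P_atm + ½ρv₂².
With P₁ − P_atm = 346000 Pa, v₂ = √(2gh + 2ΔP/ρ) = √(2·9.81·0.627 + 2·346000/13500) = 7.97 m/s.

v ≈ 7.97 m/s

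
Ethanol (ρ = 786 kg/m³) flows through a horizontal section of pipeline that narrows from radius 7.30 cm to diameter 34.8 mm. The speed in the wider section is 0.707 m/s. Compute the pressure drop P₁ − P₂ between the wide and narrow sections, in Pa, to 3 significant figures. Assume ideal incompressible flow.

ΔP = 60700 Pa

By continuity, v₂ = v₁·A₁/A₂ = 0.707·(167/9.51) = 12.4 m/s.
With no height change, Bernoulli's equation is P₁ + ½ρv₁² = P₂ + ½ρv₂².
P₁ − P₂ = ½·786·(12.4² − 0.707²) = ½·786·154 = 60700 Pa.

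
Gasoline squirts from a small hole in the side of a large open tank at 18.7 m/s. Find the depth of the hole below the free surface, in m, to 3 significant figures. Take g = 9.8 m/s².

For a small hole in a large open tank, ½v² = gh, giving h = v²/(2g).
h = 18.7²/(2·9.8) = 350/19.60 = 17.8 m.

h ≈ 17.8 m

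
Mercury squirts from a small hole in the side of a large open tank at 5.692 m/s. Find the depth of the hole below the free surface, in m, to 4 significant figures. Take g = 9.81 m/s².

Inverting v = √(2gh) gives h = v² / 2g.
h = 5.692²/(2·9.81) = 32.40/19.62 = 1.651 m.

h ≈ 1.651 m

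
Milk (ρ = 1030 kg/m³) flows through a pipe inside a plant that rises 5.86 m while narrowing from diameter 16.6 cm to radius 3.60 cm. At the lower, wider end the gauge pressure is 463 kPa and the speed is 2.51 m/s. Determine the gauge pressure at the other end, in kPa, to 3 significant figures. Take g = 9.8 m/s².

P₂ = 315 kPa

By continuity, v₂ = v₁·A₁/A₂ = 2.51·(216/40.7) = 13.3 m/s.
Bernoulli: P₁ + ½ρv₁² + ρg h₁ = P₂ + ½ρv₂² + ρg h₂, so P₂ = P₁ + ½ρ(v₁² − v₂²) − ρg(h₂ − h₁).
P₂ = 463000 + ½·1030·(2.51² − 13.3²) − 1030·9.8·(+5.86) = 463000 + (-88400) − (59200) = 315000 Pa.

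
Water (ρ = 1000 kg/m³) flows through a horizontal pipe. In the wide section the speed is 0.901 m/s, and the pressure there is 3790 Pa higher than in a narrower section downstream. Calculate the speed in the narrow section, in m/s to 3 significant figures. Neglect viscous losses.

Horizontal Bernoulli: P₁ + ½ρv₁² = P₂ + ½ρv₂², so v₂² = v₁² + 2(P₁ − P₂)/ρ.
v₂ = √(0.901² + 2·3790/1000) = √(0.812 + 7.58) = 2.90 m/s.

v₂ ≈ 2.90 m/s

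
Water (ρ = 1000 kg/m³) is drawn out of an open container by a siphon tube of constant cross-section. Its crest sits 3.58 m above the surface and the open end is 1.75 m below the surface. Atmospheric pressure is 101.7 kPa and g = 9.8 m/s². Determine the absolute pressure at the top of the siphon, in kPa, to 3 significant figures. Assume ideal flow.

P_top ≈ 49.5 kPa

Bernoulli surface→outlet gives ½v² = g·h_out, so v = √(2·9.8·1.75) = 5.86 m/s.
Continuity keeps v the same throughout the tube; from surface to crest, P_atm + 0 = P_top + ½ρv² + ρg·h_top.
P_top = 101700 − ½·1000·5.86² − 1000·9.8·3.58 = 49500 Pa.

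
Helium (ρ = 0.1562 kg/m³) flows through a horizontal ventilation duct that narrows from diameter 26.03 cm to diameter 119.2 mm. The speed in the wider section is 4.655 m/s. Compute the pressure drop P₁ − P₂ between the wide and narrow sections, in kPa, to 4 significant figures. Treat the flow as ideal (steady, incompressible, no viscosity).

ΔP ≈ 0.03679 kPa

Mass conservation (A₁v₁ = A₂v₂) gives v₂ = 4.655 × 532.2/111.6 = 22.20 m/s.
The pipe is horizontal, so Bernoulli reduces to P₁ + ½ρv₁² = P₂ + ½ρv₂².
P₁ − P₂ = ½·0.1562·(22.20² − 4.655²) = ½·0.1562·471.1 = 36.79 Pa.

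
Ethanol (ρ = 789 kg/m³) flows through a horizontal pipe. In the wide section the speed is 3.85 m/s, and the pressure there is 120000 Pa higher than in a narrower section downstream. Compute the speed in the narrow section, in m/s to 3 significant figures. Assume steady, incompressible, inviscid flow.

v₂ ≈ 17.9 m/s

Horizontal Bernoulli: P₁ + ½ρv₁² = P₂ + ½ρv₂², so v₂² = v₁² + 2(P₁ − P₂)/ρ.
v₂ = √(3.85² + 2·120000/789) = √(14.8 + 304) = 17.9 m/s.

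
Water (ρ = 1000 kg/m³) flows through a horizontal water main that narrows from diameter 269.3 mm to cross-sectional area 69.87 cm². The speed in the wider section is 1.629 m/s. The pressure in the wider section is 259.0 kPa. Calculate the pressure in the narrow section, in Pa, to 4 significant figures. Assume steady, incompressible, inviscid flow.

The volume flow rate is constant, so v₂ = (A₁/A₂)v₁ = (569.6/69.87)·1.629 = 13.28 m/s.
The pipe is horizontal, so Bernoulli reduces to P₁ + ½ρv₁² = P₂ + ½ρv₂².
P₂ = P₁ − ½ρ(v₂² − v₁²) = 259000 − ½·1000·(13.28² − 1.629²) = 259000 − 86850 = 172100 Pa.

172100 Pa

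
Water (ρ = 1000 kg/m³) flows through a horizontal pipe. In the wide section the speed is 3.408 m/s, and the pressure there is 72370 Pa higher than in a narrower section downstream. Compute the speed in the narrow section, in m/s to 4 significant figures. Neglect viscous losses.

Along the level pipe P + ½ρv² is conserved, hence v₂² = v₁² + 2(P₁ − P₂)/ρ.
v₂ = √(3.408² + 2·72370/1000) = √(11.61 + 144.7) = 12.50 m/s.

12.50 m/s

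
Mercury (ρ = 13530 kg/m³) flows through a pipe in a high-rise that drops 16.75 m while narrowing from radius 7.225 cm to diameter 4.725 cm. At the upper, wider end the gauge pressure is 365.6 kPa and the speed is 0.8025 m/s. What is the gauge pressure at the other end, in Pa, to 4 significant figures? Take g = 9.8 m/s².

By continuity, v₂ = v₁·A₁/A₂ = 0.8025·(164.0/17.53) = 7.505 m/s.
Energy conservation along the streamline gives P₂ = P₁ − ½ρ(v₂² − v₁²) − ρg(h₂ − h₁).
P₂ = 365600 + ½·13530·(0.8025² − 7.505²) − 13530·9.8·(−16.75) = 365600 + (-376700) − (-2221000) = 2210000 Pa.

P₂ ≈ 2210000 Pa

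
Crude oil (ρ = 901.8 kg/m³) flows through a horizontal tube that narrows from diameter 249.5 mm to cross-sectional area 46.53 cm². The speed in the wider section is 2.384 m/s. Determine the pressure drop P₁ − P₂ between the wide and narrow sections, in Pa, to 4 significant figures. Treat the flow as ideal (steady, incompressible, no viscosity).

The volume flow rate is constant, so v₂ = (A₁/A₂)v₁ = (488.9/46.53)·2.384 = 25.05 m/s.
Bernoulli (h₁ = h₂): P₁ − P₂ = ½ρ(v₂² − v₁²).
P₁ − P₂ = ½·901.8·(25.05² − 2.384²) = ½·901.8·621.8 = 280400 Pa.

ΔP = 280400 Pa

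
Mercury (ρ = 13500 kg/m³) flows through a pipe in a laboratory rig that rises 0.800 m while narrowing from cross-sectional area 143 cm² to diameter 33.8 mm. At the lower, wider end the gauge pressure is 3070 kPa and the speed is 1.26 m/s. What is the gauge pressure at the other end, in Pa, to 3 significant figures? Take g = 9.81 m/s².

By continuity, v₂ = v₁·A₁/A₂ = 1.26·(143/8.97) = 20.1 m/s.
Applying Bernoulli between the two ends and solving for P₂: P₂ = P₁ + ½ρ(v₁² − v₂²) − ρgΔh.
P₂ = 3070000 + ½·13500·(1.26² − 20.1²) − 13500·9.81·(+0.800) = 3070000 + (-2710000) − (106000) = 253000 Pa.

P₂ ≈ 253000 Pa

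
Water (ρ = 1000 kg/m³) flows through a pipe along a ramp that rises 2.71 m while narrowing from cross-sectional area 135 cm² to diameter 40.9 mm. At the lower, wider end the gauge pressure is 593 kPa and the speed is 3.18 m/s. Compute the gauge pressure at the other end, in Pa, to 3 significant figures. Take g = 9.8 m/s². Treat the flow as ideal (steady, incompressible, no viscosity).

P₂ ≈ 37600 Pa

Mass conservation (A₁v₁ = A₂v₂) gives v₂ = 3.18 × 135/13.1 = 32.7 m/s.
Applying Bernoulli between the two ends and solving for P₂: P₂ = P₁ + ½ρ(v₁² − v₂²) − ρgΔh.
P₂ = 593000 + ½·1000·(3.18² − 32.7²) − 1000·9.8·(+2.71) = 593000 + (-529000) − (26600) = 37600 Pa.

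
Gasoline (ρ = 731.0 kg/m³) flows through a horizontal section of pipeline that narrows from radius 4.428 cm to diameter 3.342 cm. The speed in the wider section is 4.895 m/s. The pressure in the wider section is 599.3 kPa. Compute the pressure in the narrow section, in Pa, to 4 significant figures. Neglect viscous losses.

176200 Pa

By continuity, v₂ = v₁·A₁/A₂ = 4.895·(61.60/8.772) = 34.37 m/s.
With no height change, Bernoulli's equation is P₁ + ½ρv₁² = P₂ + ½ρv₂².
P₂ = P₁ − ½ρ(v₂² − v₁²) = 599300 − ½·731.0·(34.37² − 4.895²) = 599300 − 423100 = 176200 Pa.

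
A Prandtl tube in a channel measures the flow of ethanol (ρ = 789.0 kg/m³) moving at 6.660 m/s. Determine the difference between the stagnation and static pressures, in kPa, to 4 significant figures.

The dynamic pressure equals the rise in static pressure at the stagnation point: ΔP = ½ρv².
ΔP = ½·789.0·6.660² = 17500 Pa.

17.50 kPa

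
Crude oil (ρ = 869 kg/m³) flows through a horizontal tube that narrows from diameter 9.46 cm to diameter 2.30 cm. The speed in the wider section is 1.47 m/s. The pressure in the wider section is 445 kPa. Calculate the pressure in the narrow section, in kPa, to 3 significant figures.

By continuity, v₂ = v₁·A₁/A₂ = 1.47·(70.3/4.15) = 24.9 m/s.
With no height change, Bernoulli's equation is P₁ + ½ρv₁² = P₂ + ½ρv₂².
P₂ = P₁ − ½ρ(v₂² − v₁²) = 445000 − ½·869·(24.9² − 1.47²) = 445000 − 268000 = 177000 Pa.

177 kPa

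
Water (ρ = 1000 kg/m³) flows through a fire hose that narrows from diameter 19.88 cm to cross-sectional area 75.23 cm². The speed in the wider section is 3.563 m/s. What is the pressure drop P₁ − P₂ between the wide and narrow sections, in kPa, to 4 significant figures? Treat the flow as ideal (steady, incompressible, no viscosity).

ΔP = 101.7 kPa

Mass conservation (A₁v₁ = A₂v₂) gives v₂ = 3.563 × 310.4/75.23 = 14.70 m/s.
Bernoulli (h₁ = h₂): P₁ − P₂ = ½ρ(v₂² − v₁²).
P₁ − P₂ = ½·1000·(14.70² − 3.563²) = ½·1000·203.4 = 101700 Pa.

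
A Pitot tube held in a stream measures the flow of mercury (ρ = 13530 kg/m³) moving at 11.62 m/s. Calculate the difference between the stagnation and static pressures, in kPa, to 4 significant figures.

ΔP ≈ 913.4 kPa

Bernoulli between the free stream and the stagnation point: ½ρv² = P_stag − P_static.
ΔP = ½·13530·11.62² = 913400 Pa.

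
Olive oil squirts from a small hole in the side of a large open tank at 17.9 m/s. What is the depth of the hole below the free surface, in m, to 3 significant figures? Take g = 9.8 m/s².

Torricelli: v = √(2gh), so h = v²/(2g).
h = 17.9²/(2·9.8) = 320/19.60 = 16.3 m.

16.3 m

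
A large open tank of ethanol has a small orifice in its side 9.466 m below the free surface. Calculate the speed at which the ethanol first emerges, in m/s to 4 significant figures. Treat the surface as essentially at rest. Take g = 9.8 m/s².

Torricelli's result v = √(2gh) gives v = √(2·9.8·9.466) = 13.62 m/s.

v ≈ 13.62 m/s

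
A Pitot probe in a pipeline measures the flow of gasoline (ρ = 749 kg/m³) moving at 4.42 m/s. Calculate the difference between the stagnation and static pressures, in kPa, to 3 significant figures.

Bernoulli between the free stream and the stagnation point: ½ρv² = P_stag − P_static.
ΔP = ½·749·4.42² = 7320 Pa.

ΔP = 7.32 kPa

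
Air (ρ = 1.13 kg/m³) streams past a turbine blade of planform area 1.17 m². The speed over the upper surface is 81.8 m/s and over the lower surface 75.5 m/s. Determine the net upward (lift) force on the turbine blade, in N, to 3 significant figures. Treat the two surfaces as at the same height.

With equal heights on the two surfaces, Bernoulli gives P_lower − P_upper = ½ρ(v_upper² − v_lower²).
ΔP = ½·1.13·(81.8² − 75.5²) = 560 Pa.
Lift = ΔP · A = 560 × 1.17 = 655 N.

655 N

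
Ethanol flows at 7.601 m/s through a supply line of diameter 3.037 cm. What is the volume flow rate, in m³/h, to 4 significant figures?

Q = 19.82 m³/h

Q = A·v = 0.0007244 m² × 7.601 m/s = 0.005506 m³/s.
Converting: 0.005506 m³/s × 3600 = 19.82 m³/h.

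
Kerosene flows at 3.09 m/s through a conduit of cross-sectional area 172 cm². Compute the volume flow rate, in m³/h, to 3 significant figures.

Q = A·v = 0.0172 m² × 3.09 m/s = 0.0531 m³/s.
Converting: 0.0531 m³/s × 3600 = 191 m³/h.

Q = 191 m³/h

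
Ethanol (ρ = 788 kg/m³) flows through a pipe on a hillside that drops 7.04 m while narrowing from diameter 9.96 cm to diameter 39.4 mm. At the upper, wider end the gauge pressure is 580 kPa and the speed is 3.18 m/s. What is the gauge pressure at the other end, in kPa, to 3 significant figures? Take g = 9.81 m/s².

P₂ = 476 kPa

By continuity, v₂ = v₁·A₁/A₂ = 3.18·(77.9/12.2) = 20.3 m/s.
Energy conservation along the streamline gives P₂ = P₁ − ½ρ(v₂² − v₁²) − ρg(h₂ − h₁).
P₂ = 580000 + ½·788·(3.18² − 20.3²) − 788·9.81·(−7.04) = 580000 + (-159000) − (-54400) = 476000 Pa.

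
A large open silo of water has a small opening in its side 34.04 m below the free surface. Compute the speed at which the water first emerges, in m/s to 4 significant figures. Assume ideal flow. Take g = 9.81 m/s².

Torricelli's result v = √(2gh) gives v = √(2·9.81·34.04) = 25.84 m/s.

v = 25.84 m/s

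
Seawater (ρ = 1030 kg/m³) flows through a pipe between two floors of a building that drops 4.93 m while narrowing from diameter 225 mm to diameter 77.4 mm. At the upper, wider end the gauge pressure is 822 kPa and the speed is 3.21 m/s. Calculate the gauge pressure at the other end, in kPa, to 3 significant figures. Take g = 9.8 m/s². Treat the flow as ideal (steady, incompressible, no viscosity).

P₂ ≈ 498 kPa

Mass conservation (A₁v₁ = A₂v₂) gives v₂ = 3.21 × 398/47.1 = 27.1 m/s.
Energy conservation along the streamline gives P₂ = P₁ − ½ρ(v₂² − v₁²) − ρg(h₂ − h₁).
P₂ = 822000 + ½·1030·(3.21² − 27.1²) − 1030·9.8·(−4.93) = 822000 + (-374000) − (-49800) = 498000 Pa.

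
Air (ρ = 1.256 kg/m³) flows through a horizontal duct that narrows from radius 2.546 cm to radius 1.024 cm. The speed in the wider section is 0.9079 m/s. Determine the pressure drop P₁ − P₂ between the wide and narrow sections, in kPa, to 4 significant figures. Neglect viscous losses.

ΔP ≈ 0.01926 kPa

The volume flow rate is constant, so v₂ = (A₁/A₂)v₁ = (20.36/3.294)·0.9079 = 5.612 m/s.
Bernoulli (h₁ = h₂): P₁ − P₂ = ½ρ(v₂² − v₁²).
P₁ − P₂ = ½·1.256·(5.612² − 0.9079²) = ½·1.256·30.68 = 19.26 Pa.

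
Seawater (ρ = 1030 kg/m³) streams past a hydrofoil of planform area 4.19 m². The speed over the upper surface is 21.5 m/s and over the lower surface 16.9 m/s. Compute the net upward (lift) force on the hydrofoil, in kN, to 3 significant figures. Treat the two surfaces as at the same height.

F ≈ 381 kN

With equal heights on the two surfaces, Bernoulli gives P_lower − P_upper = ½ρ(v_upper² − v_lower²).
ΔP = ½·1030·(21.5² − 16.9²) = 91000 Pa.
Lift = ΔP · A = 91000 × 4.19 = 381000 N.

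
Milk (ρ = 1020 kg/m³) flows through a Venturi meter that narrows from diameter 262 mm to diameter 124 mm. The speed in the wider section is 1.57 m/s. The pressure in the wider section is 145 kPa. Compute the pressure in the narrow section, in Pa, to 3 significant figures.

The volume flow rate is constant, so v₂ = (A₁/A₂)v₁ = (539/121)·1.57 = 7.01 m/s.
Along the horizontal streamline, P + ½ρv² is constant.
P₂ = P₁ − ½ρ(v₂² − v₁²) = 145000 − ½·1020·(7.01² − 1.57²) = 145000 − 23800 = 121000 Pa.

P₂ ≈ 121000 Pa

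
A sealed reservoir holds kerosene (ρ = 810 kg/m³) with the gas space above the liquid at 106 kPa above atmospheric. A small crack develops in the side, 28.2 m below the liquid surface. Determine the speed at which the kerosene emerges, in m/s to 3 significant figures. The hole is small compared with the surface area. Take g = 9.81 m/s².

Take point 1 at the surface (v₁ ≈ 0) and point 2 at the hole (at atmospheric pressure). Bernoulli: P₁ + ρg h = P_atm + ½ρv₂².
With P₁ − P_atm = 106000 Pa, v₂ = √(2gh + 2ΔP/ρ) = √(2·9.81·28.2 + 2·106000/810) = 28.5 m/s.

v ≈ 28.5 m/s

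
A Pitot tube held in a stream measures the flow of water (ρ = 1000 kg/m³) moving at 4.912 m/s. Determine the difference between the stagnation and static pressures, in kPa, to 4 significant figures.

The dynamic pressure equals the rise in static pressure at the stagnation point: ΔP = ½ρv².
ΔP = ½·1000·4.912² = 12060 Pa.

ΔP ≈ 12.06 kPa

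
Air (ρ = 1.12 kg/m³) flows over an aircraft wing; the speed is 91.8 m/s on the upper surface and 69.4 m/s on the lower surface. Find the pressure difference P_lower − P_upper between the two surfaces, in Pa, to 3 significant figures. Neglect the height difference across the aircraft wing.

The pressure is lower where the speed is higher: ΔP = ½ρ(v_up² − v_low²).
ΔP = ½·1.12·(91.8² − 69.4²) = 2020 Pa.

ΔP ≈ 2020 Pa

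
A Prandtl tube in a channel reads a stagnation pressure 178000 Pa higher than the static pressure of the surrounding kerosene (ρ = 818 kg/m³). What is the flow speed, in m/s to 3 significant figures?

The dynamic pressure equals the rise in static pressure at the stagnation point: ΔP = ½ρv².
v = √(2ΔP/ρ) = √(2·178000/818) = 20.9 m/s.

20.9 m/s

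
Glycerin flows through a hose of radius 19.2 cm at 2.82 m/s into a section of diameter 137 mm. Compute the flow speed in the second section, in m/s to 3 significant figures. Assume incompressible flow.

Continuity gives A₁v₁ = A₂v₂, so v₂ = (1160 cm²)/(147 cm²) × 2.82 m/s = 22.2 m/s.

22.2 m/s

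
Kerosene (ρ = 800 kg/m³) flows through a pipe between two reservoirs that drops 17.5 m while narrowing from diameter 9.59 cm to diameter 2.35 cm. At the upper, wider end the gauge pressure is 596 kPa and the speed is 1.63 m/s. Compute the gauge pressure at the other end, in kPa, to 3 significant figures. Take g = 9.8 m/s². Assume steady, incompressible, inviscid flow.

440 kPa

Mass conservation (A₁v₁ = A₂v₂) gives v₂ = 1.63 × 72.2/4.34 = 27.1 m/s.
Energy conservation along the streamline gives P₂ = P₁ − ½ρ(v₂² − v₁²) − ρg(h₂ − h₁).
P₂ = 596000 + ½·800·(1.63² − 27.1²) − 800·9.8·(−17.5) = 596000 + (-294000) − (-137000) = 440000 Pa.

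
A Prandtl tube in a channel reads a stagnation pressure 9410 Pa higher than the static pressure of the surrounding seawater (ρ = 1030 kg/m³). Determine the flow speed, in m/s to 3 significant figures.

v = 4.27 m/s

Bernoulli between the free stream and the stagnation point: ½ρv² = P_stag − P_static.
v = √(2ΔP/ρ) = √(2·9410/1030) = 4.27 m/s.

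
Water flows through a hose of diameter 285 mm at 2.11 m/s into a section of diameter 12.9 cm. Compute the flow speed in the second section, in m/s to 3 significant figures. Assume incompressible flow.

Continuity gives A₁v₁ = A₂v₂, so v₂ = (638 cm²)/(131 cm²) × 2.11 m/s = 10.3 m/s.

v₂ ≈ 10.3 m/s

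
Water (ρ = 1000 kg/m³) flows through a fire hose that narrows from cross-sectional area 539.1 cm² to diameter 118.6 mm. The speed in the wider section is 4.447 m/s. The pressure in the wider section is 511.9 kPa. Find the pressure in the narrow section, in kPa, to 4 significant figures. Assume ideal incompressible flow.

286.3 kPa

The volume flow rate is constant, so v₂ = (A₁/A₂)v₁ = (539.1/110.5)·4.447 = 21.70 m/s.
The pipe is horizontal, so Bernoulli reduces to P₁ + ½ρv₁² = P₂ + ½ρv₂².
P₂ = P₁ − ½ρ(v₂² − v₁²) = 511900 − ½·1000·(21.70² − 4.447²) = 511900 − 225600 = 286300 Pa.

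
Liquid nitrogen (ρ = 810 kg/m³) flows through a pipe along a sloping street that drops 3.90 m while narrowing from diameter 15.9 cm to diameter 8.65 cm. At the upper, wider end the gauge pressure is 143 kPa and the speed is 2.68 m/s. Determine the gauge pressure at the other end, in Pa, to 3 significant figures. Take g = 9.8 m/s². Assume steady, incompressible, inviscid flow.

P₂ ≈ 144000 Pa

By continuity, v₂ = v₁·A₁/A₂ = 2.68·(199/58.8) = 9.06 m/s.
Bernoulli: P₁ + ½ρv₁² + ρg h₁ = P₂ + ½ρv₂² + ρg h₂, so P₂ = P₁ + ½ρ(v₁² − v₂²) − ρg(h₂ − h₁).
P₂ = 143000 + ½·810·(2.68² − 9.06²) − 810·9.8·(−3.90) = 143000 + (-30300) − (-31000) = 144000 Pa.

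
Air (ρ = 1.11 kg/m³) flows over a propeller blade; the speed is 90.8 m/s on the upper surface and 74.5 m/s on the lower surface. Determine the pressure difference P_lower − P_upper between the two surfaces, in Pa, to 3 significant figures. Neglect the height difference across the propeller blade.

ΔP ≈ 1500 Pa

Bernoulli (same height): P_lower − P_upper = ½ρ(v_upper² − v_lower²).
ΔP = ½·1.11·(90.8² − 74.5²) = 1500 Pa.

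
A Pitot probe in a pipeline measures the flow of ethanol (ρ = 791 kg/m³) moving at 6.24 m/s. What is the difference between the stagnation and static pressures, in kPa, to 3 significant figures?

ΔP = 15.4 kPa

At the stagnation point the flow is brought to rest, so Bernoulli gives P_stag − P_static = ½ρv².
ΔP = ½·791·6.24² = 15400 Pa.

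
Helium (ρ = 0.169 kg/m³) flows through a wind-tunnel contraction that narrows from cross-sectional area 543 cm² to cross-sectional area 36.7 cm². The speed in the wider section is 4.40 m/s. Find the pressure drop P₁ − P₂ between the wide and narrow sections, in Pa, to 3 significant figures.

The volume flow rate is constant, so v₂ = (A₁/A₂)v₁ = (543/36.7)·4.40 = 65.1 m/s.
The pipe is horizontal, so Bernoulli reduces to P₁ + ½ρv₁² = P₂ + ½ρv₂².
P₁ − P₂ = ½·0.169·(65.1² − 4.40²) = ½·0.169·4220 = 356 Pa.

ΔP ≈ 356 Pa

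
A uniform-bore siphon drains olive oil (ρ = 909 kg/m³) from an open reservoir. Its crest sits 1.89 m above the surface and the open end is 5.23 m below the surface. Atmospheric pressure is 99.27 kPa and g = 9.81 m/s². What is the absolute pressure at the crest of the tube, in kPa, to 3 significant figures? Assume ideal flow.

The outlet speed comes from Torricelli: v = √(2g·5.23) = 10.1 m/s.
The bore is uniform, so the speed at the crest is the same v. Bernoulli surface→crest: P_atm = P_top + ½ρv² + ρg·h_top.
P_top = 99270 − ½·909·10.1² − 909·9.81·1.89 = 35800 Pa.

35.8 kPa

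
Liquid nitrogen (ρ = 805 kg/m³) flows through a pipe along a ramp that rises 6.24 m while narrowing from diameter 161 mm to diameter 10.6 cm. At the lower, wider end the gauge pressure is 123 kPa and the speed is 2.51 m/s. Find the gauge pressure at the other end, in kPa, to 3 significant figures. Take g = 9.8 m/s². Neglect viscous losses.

Continuity gives A₁v₁ = A₂v₂, so v₂ = (204 cm²)/(88.2 cm²) × 2.51 m/s = 5.79 m/s.
Bernoulli: P₁ + ½ρv₁² + ρg h₁ = P₂ + ½ρv₂² + ρg h₂, so P₂ = P₁ + ½ρ(v₁² − v₂²) − ρg(h₂ − h₁).
P₂ = 123000 + ½·805·(2.51² − 5.79²) − 805·9.8·(+6.24) = 123000 + (-11000) − (49200) = 62800 Pa.

P₂ ≈ 62.8 kPa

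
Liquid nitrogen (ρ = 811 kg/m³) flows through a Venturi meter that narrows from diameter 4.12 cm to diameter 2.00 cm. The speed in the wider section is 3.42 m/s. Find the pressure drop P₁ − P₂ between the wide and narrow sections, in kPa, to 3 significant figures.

ΔP ≈ 80.7 kPa

Continuity gives A₁v₁ = A₂v₂, so v₂ = (13.3 cm²)/(3.14 cm²) × 3.42 m/s = 14.5 m/s.
With no height change, Bernoulli's equation is P₁ + ½ρv₁² = P₂ + ½ρv₂².
P₁ − P₂ = ½·811·(14.5² − 3.42²) = ½·811·199 = 80700 Pa.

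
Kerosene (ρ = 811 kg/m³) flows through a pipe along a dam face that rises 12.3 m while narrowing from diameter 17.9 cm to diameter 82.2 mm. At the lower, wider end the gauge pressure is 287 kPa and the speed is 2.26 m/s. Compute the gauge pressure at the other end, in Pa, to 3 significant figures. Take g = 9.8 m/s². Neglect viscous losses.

Continuity gives A₁v₁ = A₂v₂, so v₂ = (252 cm²)/(53.1 cm²) × 2.26 m/s = 10.7 m/s.
Applying Bernoulli between the two ends and solving for P₂: P₂ = P₁ + ½ρ(v₁² − v₂²) − ρgΔh.
P₂ = 287000 + ½·811·(2.26² − 10.7²) − 811·9.8·(+12.3) = 287000 + (-44500) − (97800) = 145000 Pa.

P₂ ≈ 145000 Pa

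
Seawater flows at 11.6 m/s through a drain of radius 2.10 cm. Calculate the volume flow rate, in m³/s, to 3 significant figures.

Q = A·v = 0.00139 m² × 11.6 m/s = 0.0161 m³/s.

Q ≈ 0.0161 m³/s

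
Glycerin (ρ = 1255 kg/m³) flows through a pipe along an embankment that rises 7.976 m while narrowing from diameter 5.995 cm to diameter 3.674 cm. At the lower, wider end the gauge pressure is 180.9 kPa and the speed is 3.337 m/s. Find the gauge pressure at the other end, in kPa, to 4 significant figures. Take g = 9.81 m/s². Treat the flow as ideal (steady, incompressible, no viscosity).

By continuity, v₂ = v₁·A₁/A₂ = 3.337·(28.23/10.60) = 8.885 m/s.
Applying Bernoulli between the two ends and solving for P₂: P₂ = P₁ + ½ρ(v₁² − v₂²) − ρgΔh.
P₂ = 180900 + ½·1255·(3.337² − 8.885²) − 1255·9.81·(+7.976) = 180900 + (-42550) − (98200) = 40150 Pa.

40.15 kPa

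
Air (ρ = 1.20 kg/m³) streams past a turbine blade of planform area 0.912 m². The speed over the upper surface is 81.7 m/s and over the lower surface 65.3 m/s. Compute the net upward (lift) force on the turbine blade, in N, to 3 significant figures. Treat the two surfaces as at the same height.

1320 N

From P + ½ρv² = const at equal height, P_low − P_up = ½ρ(v_up² − v_low²).
ΔP = ½·1.20·(81.7² − 65.3²) = 1450 Pa.
Lift = ΔP · A = 1450 × 0.912 = 1320 N.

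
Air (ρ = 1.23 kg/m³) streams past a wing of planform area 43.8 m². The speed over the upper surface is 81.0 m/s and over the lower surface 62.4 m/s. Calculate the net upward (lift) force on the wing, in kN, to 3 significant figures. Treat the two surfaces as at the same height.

With equal heights on the two surfaces, Bernoulli gives P_lower − P_upper = ½ρ(v_upper² − v_lower²).
ΔP = ½·1.23·(81.0² − 62.4²) = 1640 Pa.
Lift = ΔP · A = 1640 × 43.8 = 71800 N.

F ≈ 71.8 kN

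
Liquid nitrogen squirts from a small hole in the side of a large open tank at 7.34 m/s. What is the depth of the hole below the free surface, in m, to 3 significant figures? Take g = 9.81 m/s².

h ≈ 2.75 m

Inverting v = √(2gh) gives h = v² / 2g.
h = 7.34²/(2·9.81) = 53.9/19.62 = 2.75 m.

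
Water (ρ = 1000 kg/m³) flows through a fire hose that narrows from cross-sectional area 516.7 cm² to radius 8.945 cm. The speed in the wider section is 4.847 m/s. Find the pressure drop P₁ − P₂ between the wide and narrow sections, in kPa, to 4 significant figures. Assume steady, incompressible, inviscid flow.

Continuity gives A₁v₁ = A₂v₂, so v₂ = (516.7 cm²)/(251.4 cm²) × 4.847 m/s = 9.963 m/s.
With no height change, Bernoulli's equation is P₁ + ½ρv₁² = P₂ + ½ρv₂².
P₁ − P₂ = ½·1000·(9.963² − 4.847²) = ½·1000·75.77 = 37890 Pa.

ΔP = 37.89 kPa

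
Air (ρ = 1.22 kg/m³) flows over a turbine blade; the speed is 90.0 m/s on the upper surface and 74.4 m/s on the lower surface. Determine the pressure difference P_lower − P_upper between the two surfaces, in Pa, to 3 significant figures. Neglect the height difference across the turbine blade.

The pressure is lower where the speed is higher: ΔP = ½ρ(v_up² − v_low²).
ΔP = ½·1.22·(90.0² − 74.4²) = 1560 Pa.

ΔP = 1560 Pa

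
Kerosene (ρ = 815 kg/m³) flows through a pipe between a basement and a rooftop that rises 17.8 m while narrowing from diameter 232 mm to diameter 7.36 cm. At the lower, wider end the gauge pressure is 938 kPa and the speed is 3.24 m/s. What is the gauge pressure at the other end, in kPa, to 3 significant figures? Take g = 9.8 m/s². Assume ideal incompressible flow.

By continuity, v₂ = v₁·A₁/A₂ = 3.24·(423/42.5) = 32.2 m/s.
Energy conservation along the streamline gives P₂ = P₁ − ½ρ(v₂² − v₁²) − ρg(h₂ − h₁).
P₂ = 938000 + ½·815·(3.24² − 32.2²) − 815·9.8·(+17.8) = 938000 + (-418000) − (142000) = 378000 Pa.

P₂ = 378 kPa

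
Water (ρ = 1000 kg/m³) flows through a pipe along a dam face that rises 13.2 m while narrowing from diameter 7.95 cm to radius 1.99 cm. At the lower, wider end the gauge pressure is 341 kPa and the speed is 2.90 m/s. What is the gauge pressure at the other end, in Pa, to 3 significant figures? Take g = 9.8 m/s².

By continuity, v₂ = v₁·A₁/A₂ = 2.90·(49.6/12.4) = 11.6 m/s.
Bernoulli: P₁ + ½ρv₁² + ρg h₁ = P₂ + ½ρv₂² + ρg h₂, so P₂ = P₁ + ½ρ(v₁² − v₂²) − ρg(h₂ − h₁).
P₂ = 341000 + ½·1000·(2.90² − 11.6²) − 1000·9.8·(+13.2) = 341000 + (-62700) − (129000) = 149000 Pa.

P₂ ≈ 149000 Pa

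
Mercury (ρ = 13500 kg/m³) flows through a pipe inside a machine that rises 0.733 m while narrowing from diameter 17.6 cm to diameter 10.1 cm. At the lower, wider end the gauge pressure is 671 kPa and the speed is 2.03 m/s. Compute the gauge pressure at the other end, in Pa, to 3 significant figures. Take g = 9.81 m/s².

By continuity, v₂ = v₁·A₁/A₂ = 2.03·(243/80.1) = 6.16 m/s.
Bernoulli: P₁ + ½ρv₁² + ρg h₁ = P₂ + ½ρv₂² + ρg h₂, so P₂ = P₁ + ½ρ(v₁² − v₂²) − ρg(h₂ − h₁).
P₂ = 671000 + ½·13500·(2.03² − 6.16²) − 13500·9.81·(+0.733) = 671000 + (-229000) − (97100) = 345000 Pa.

P₂ ≈ 345000 Pa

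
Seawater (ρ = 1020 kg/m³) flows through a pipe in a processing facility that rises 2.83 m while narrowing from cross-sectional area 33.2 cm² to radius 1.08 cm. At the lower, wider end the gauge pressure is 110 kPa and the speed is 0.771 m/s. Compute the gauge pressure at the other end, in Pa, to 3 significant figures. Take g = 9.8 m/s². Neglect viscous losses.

Continuity gives A₁v₁ = A₂v₂, so v₂ = (33.2 cm²)/(3.66 cm²) × 0.771 m/s = 6.99 m/s.
Energy conservation along the streamline gives P₂ = P₁ − ½ρ(v₂² − v₁²) − ρg(h₂ − h₁).
P₂ = 110000 + ½·1020·(0.771² − 6.99²) − 1020·9.8·(+2.83) = 110000 + (-24600) − (28300) = 57100 Pa.

57100 Pa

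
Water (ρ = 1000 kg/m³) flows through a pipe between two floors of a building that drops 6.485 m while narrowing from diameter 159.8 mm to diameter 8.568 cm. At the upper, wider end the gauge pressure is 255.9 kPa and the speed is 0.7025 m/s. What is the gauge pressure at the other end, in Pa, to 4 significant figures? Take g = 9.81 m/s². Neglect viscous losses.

The volume flow rate is constant, so v₂ = (A₁/A₂)v₁ = (200.6/57.66)·0.7025 = 2.444 m/s.
Applying Bernoulli between the two ends and solving for P₂: P₂ = P₁ + ½ρ(v₁² − v₂²) − ρgΔh.
P₂ = 255900 + ½·1000·(0.7025² − 2.444²) − 1000·9.81·(−6.485) = 255900 + (-2739) − (-63620) = 316800 Pa.

316800 Pa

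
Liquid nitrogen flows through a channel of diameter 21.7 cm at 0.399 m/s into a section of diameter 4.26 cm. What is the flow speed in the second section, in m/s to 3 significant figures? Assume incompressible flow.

Mass conservation (A₁v₁ = A₂v₂) gives v₂ = 0.399 × 370/14.3 = 10.4 m/s.

v₂ ≈ 10.4 m/s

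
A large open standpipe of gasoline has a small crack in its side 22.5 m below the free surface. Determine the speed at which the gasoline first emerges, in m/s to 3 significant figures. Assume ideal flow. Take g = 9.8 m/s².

v ≈ 21.0 m/s

Bernoulli from surface to hole (P equal, v_surface ≈ 0): v = √(2gh) = √(2×9.8×22.5) = 21.0 m/s.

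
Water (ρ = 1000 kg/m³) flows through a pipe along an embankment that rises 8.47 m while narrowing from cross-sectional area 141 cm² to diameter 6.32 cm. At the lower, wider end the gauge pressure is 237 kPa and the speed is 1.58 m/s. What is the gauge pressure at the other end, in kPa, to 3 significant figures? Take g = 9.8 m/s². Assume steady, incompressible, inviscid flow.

The volume flow rate is constant, so v₂ = (A₁/A₂)v₁ = (141/31.4)·1.58 = 7.10 m/s.
Applying Bernoulli between the two ends and solving for P₂: P₂ = P₁ + ½ρ(v₁² − v₂²) − ρgΔh.
P₂ = 237000 + ½·1000·(1.58² − 7.10²) − 1000·9.8·(+8.47) = 237000 + (-24000) − (83000) = 130000 Pa.

130 kPa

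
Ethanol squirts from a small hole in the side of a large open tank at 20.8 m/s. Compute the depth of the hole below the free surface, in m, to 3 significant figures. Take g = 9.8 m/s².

For a small hole in a large open tank, ½v² = gh, giving h = v²/(2g).
h = 20.8²/(2·9.8) = 433/19.60 = 22.1 m.

h ≈ 22.1 m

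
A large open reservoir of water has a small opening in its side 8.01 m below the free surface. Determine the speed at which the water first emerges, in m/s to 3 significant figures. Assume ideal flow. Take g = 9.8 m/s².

v ≈ 12.5 m/s

Bernoulli from surface to hole (P equal, v_surface ≈ 0): v = √(2gh) = √(2×9.8×8.01) = 12.5 m/s.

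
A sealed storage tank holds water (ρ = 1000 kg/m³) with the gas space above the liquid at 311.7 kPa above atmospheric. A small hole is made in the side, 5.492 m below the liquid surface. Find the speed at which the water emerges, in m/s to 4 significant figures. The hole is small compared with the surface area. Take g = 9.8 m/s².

27.04 m/s

Take point 1 at the surface (v₁ ≈ 0) and point 2 at the hole (at atmospheric pressure). Bernoulli: P₁ + ρg h = P_atm + ½ρv₂².
With P₁ − P_atm = 311700 Pa, v₂ = √(2gh + 2ΔP/ρ) = √(2·9.8·5.492 + 2·311700/1000) = 27.04 m/s.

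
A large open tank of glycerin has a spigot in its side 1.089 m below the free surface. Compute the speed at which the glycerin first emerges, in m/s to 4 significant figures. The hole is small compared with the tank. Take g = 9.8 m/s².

v ≈ 4.620 m/s

With the surface at rest and both surface and jet at atmospheric pressure, Bernoulli gives ρg h = ½ρv², so v = √(2gh) = √(2·9.8·1.089) = 4.620 m/s.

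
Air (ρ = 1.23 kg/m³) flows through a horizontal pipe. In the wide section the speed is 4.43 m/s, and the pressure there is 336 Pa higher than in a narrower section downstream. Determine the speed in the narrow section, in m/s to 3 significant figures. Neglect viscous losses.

Along the level pipe P + ½ρv² is conserved, hence v₂² = v₁² + 2(P₁ − P₂)/ρ.
v₂ = √(4.43² + 2·336/1.23) = √(19.6 + 546) = 23.8 m/s.

v₂ ≈ 23.8 m/s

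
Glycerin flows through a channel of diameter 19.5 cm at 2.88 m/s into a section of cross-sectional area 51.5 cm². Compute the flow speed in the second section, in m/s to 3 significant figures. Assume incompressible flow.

Continuity gives A₁v₁ = A₂v₂, so v₂ = (299 cm²)/(51.5 cm²) × 2.88 m/s = 16.7 m/s.

v₂ = 16.7 m/s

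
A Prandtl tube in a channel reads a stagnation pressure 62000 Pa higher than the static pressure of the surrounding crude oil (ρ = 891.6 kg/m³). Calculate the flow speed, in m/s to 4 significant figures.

v ≈ 11.79 m/s

The dynamic pressure equals the rise in static pressure at the stagnation point: ΔP = ½ρv².
v = √(2ΔP/ρ) = √(2·62000/891.6) = 11.79 m/s.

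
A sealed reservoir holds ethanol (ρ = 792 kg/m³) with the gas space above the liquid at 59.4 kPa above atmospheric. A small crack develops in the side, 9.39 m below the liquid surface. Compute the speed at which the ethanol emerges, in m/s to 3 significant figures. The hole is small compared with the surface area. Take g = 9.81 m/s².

Take point 1 at the surface (v₁ ≈ 0) and point 2 at the hole (at atmospheric pressure). Bernoulli: P₁ + ρg h = P_atm + ½ρv₂².
With P₁ − P_atm = 59400 Pa, v₂ = √(2gh + 2ΔP/ρ) = √(2·9.81·9.39 + 2·59400/792) = 18.3 m/s.

18.3 m/s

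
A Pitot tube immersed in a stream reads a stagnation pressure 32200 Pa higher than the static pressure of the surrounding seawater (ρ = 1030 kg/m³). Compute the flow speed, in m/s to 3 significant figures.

Bernoulli between the free stream and the stagnation point: ½ρv² = P_stag − P_static.
v = √(2ΔP/ρ) = √(2·32200/1030) = 7.91 m/s.

7.91 m/s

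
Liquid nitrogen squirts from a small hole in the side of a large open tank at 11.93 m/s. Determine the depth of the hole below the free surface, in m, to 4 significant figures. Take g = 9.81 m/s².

Torricelli: v = √(2gh), so h = v²/(2g).
h = 11.93²/(2·9.81) = 142.3/19.62 = 7.254 m.

h ≈ 7.254 m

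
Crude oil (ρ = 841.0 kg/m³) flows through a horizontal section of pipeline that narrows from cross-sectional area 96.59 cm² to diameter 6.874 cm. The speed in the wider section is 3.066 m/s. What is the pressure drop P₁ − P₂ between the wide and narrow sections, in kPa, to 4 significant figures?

The volume flow rate is constant, so v₂ = (A₁/A₂)v₁ = (96.59/37.11)·3.066 = 7.980 m/s.
The pipe is horizontal, so Bernoulli reduces to P₁ + ½ρv₁² = P₂ + ½ρv₂².
P₁ − P₂ = ½·841.0·(7.980² − 3.066²) = ½·841.0·54.28 = 22820 Pa.

22.82 kPa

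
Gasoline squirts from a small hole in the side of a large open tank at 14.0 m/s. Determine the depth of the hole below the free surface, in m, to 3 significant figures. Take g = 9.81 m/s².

h ≈ 9.99 m

Torricelli: v = √(2gh), so h = v²/(2g).
h = 14.0²/(2·9.81) = 196/19.62 = 9.99 m.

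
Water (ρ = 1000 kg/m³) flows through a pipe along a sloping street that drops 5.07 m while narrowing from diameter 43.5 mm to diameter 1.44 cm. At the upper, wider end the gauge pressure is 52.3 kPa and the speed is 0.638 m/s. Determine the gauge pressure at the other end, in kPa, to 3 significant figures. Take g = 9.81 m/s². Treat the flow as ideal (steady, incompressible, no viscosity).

The volume flow rate is constant, so v₂ = (A₁/A₂)v₁ = (14.9/1.63)·0.638 = 5.82 m/s.
Applying Bernoulli between the two ends and solving for P₂: P₂ = P₁ + ½ρ(v₁² − v₂²) − ρgΔh.
P₂ = 52300 + ½·1000·(0.638² − 5.82²) − 1000·9.81·(−5.07) = 52300 + (-16700) − (-49700) = 85300 Pa.

P₂ = 85.3 kPa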